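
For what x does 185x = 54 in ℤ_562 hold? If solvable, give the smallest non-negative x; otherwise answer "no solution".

First find gcd(185, 562):
562 = 3*185 + 7
185 = 26*7 + 3
7 = 2*3 + 1
3 = 3*1 + 0
gcd = 1, so a unique solution mod 562 exists.
Back-substitute for the Bézout coefficients:
1 = 7 − 2·3
1 = −2·185 + 53·7
1 = 53·562 − 161·185
So 185·(-161) ≡ 1 (mod 562), giving 185⁻¹ ≡ 401.
x ≡ 185⁻¹·54 ≡ 401·54 ≡ 298 (mod 562).

298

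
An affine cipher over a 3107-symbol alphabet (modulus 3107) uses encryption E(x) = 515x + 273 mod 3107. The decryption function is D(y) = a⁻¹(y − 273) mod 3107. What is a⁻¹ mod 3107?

1279

gcd(3107, 515) by repeated division:
3107 = 6×515 + 17
515 = 30×17 + 5
17 = 3×5 + 2
5 = 2×2 + 1
2 = 2×1 + 0
gcd = 1, so the inverse exists. Back-substitute:
1 = 5 − 2·2
1 = −2·17 + 7·5
1 = 7·515 − 212·17
1 = −212·3107 + 1279·515
So 515·1279 ≡ 1 (mod 3107).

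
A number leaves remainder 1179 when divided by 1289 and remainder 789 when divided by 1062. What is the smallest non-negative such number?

1223151

Write x = 1179 + 1289·k. Then 1289·k ≡ 789 − 1179 ≡ 672 (mod 1062).
Need 1289⁻¹ mod 1062. Extended Euclid on (1062, 227):
1062 = 4·227 + 154
227 = 1·154 + 73
154 = 2·73 + 8
73 = 9·8 + 1
8 = 8·1 + 0
Back-substitute:
1 = 73 − 9·8
1 = −9·154 + 19·73
1 = 19·227 − 28·154
1 = −28·1062 + 131·227
1289⁻¹ ≡ 131 (mod 1062), so k ≡ 131·672 ≡ 948 (mod 1062).
x = 1179 + 1289·948 = 1223151.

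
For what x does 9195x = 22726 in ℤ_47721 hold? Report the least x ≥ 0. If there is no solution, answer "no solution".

gcd(9195, 47721):
47721 = 5×9195 + 1746
9195 = 5×1746 + 465
1746 = 3×465 + 351
465 = 1×351 + 114
351 = 3×114 + 9
114 = 12×9 + 6
9 = 1×6 + 3
6 = 2×3 + 0
gcd = 3, but 3 ∤ 22726, so the congruence has no solution.

no solution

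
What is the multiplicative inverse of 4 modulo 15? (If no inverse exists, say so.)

Apply the Euclidean algorithm to 15 and 4:
15 = 3*4 + 3
4 = 1*3 + 1
3 = 3*1 + 0
The gcd is 1. Working backward:
1 = 4 − 3
1 = −15 + 4·4
So 4·4 ≡ 1 (mod 15).

4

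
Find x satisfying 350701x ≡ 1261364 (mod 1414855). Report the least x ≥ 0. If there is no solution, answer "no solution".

First find gcd(350701, 1414855):
1414855 = 4·350701 + 12051
350701 = 29·12051 + 1222
12051 = 9·1222 + 1053
1222 = 1·1053 + 169
1053 = 6·169 + 39
169 = 4·39 + 13
39 = 3·13 + 0
gcd = 13 and 13 | 1261364, so solutions exist. Divide through by 13: 26977x ≡ 97028 (mod 108835).
Now find 26977⁻¹ mod 108835:
108835 = 4·26977 + 927
26977 = 29·927 + 94
927 = 9·94 + 81
94 = 1·81 + 13
81 = 6·13 + 3
13 = 4·3 + 1
3 = 3·1 + 0
Back-substitute:
1 = 13 − 4·3
1 = −4·81 + 25·13
1 = 25·94 − 29·81
1 = −29·927 + 286·94
1 = 286·26977 − 8323·927
1 = −8323·108835 + 33578·26977
So 26977⁻¹ ≡ 33578 (mod 108835).
Then x ≡ 33578·97028 ≡ 30459 (mod 108835); the smallest non-negative solution is x = 30459.

30459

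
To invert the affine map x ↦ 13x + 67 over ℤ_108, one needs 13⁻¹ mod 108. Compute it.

25

Apply the Euclidean algorithm to 108 and 13:
108 = 8×13 + 4
13 = 3×4 + 1
4 = 4×1 + 0
Since gcd(13, 108) = 1, back-substitute to write 1 as a combination:
1 = 13 − 3·4
1 = −3·108 + 25·13
So 13·25 ≡ 1 (mod 108).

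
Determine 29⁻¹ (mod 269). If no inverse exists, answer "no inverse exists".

167

Run Euclid on (269, 29):
269 = 9*29 + 8
29 = 3*8 + 5
8 = 1*5 + 3
5 = 1*3 + 2
3 = 1*2 + 1
2 = 2*1 + 0
Since gcd(29, 269) = 1, back-substitute to write 1 as a combination:
1 = 3 − 2
1 = −5 + 2·3
1 = 2·8 − 3·5
1 = −3·29 + 11·8
1 = 11·269 − 102·29
Hence 29⁻¹ ≡ -102 ≡ 167 (mod 269).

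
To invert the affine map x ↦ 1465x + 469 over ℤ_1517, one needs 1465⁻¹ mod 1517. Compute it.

gcd(1517, 1465) by repeated division:
1517 = 1·1465 + 52
1465 = 28·52 + 9
52 = 5·9 + 7
9 = 1·7 + 2
7 = 3·2 + 1
2 = 2·1 + 0
gcd = 1, so the inverse exists. Back-substitute:
1 = 7 − 3·2
1 = −3·9 + 4·7
1 = 4·52 − 23·9
1 = −23·1465 + 648·52
1 = 648·1517 − 671·1465
Thus 1465·(-671) ≡ 1 (mod 1517); reducing, -671 mod 1517 = 846.

846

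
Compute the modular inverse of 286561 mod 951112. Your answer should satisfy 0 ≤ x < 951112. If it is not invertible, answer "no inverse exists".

259049

Extended Euclidean algorithm:
951112 = 3×286561 + 91429
286561 = 3×91429 + 12274
91429 = 7×12274 + 5511
12274 = 2×5511 + 1252
5511 = 4×1252 + 503
1252 = 2×503 + 246
503 = 2×246 + 11
246 = 22×11 + 4
11 = 2×4 + 3
4 = 1×3 + 1
3 = 3×1 + 0
Since gcd(286561, 951112) = 1, back-substitute to write 1 as a combination:
1 = 4 − 3
1 = −11 + 3·4
1 = 3·246 − 67·11
1 = −67·503 + 137·246
1 = 137·1252 − 341·503
1 = −341·5511 + 1501·1252
1 = 1501·12274 − 3343·5511
1 = −3343·91429 + 24902·12274
1 = 24902·286561 − 78049·91429
1 = −78049·951112 + 259049·286561
So 286561·259049 ≡ 1 (mod 951112).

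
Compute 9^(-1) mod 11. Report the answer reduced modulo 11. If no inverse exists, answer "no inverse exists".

Apply the Euclidean algorithm to 11 and 9:
11 = 1×9 + 2
9 = 4×2 + 1
2 = 2×1 + 0
gcd = 1, so the inverse exists. Back-substitute:
1 = 9 − 4·2
1 = −4·11 + 5·9
So 9·5 ≡ 1 (mod 11).

5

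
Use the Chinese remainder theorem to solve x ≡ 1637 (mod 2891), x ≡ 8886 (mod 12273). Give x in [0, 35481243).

Write x = 1637 + 2891·k. Then 2891·k ≡ 8886 − 1637 ≡ 7249 (mod 12273).
Need 2891⁻¹ mod 12273. Extended Euclid on (12273, 2891):
12273 = 4*2891 + 709
2891 = 4*709 + 55
709 = 12*55 + 49
55 = 1*49 + 6
49 = 8*6 + 1
6 = 6*1 + 0
Back-substitute:
1 = 49 − 8·6
1 = −8·55 + 9·49
1 = 9·709 − 116·55
1 = −116·2891 + 473·709
1 = 473·12273 − 2008·2891
2891⁻¹ ≡ 10265 (mod 12273), so k ≡ 10265·7249 ≡ 12059 (mod 12273).
x = 1637 + 2891·12059 = 34864206.

34864206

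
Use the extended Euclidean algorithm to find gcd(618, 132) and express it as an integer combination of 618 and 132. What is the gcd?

6

Apply Euclid's algorithm to 618 and 132:
618 = 4×132 + 90
132 = 1×90 + 42
90 = 2×42 + 6
42 = 7×6 + 0
gcd(618, 132) = 6.
Express as a combination:
6 = 90 − 2·42
6 = −2·132 + 3·90
6 = 3·618 − 14·132
So 6 = (3)·618 + (-14)·132.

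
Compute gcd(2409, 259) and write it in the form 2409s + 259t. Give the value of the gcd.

1

Repeated division:
2409 = 9×259 + 78
259 = 3×78 + 25
78 = 3×25 + 3
25 = 8×3 + 1
3 = 3×1 + 0
gcd(2409, 259) = 1.
Back-substituting:
1 = 25 − 8·3
1 = −8·78 + 25·25
1 = 25·259 − 83·78
1 = −83·2409 + 772·259
So 1 = (-83)·2409 + (772)·259.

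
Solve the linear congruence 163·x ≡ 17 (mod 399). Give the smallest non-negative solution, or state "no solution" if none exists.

First find gcd(163, 399):
399 = 2*163 + 73
163 = 2*73 + 17
73 = 4*17 + 5
17 = 3*5 + 2
5 = 2*2 + 1
2 = 2*1 + 0
gcd = 1, so a unique solution mod 399 exists.
Back-substitute for the Bézout coefficients:
1 = 5 − 2·2
1 = −2·17 + 7·5
1 = 7·73 − 30·17
1 = −30·163 + 67·73
1 = 67·399 − 164·163
So 163·(-164) ≡ 1 (mod 399), giving 163⁻¹ ≡ 235.
x ≡ 163⁻¹·17 ≡ 235·17 ≡ 5 (mod 399).

5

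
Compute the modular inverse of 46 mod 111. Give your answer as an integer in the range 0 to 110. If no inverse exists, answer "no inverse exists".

70

Apply the Euclidean algorithm to 111 and 46:
111 = 2*46 + 19
46 = 2*19 + 8
19 = 2*8 + 3
8 = 2*3 + 2
3 = 1*2 + 1
2 = 2*1 + 0
gcd = 1, so the inverse exists. Back-substitute:
1 = 3 − 2
1 = −8 + 3·3
1 = 3·19 − 7·8
1 = −7·46 + 17·19
1 = 17·111 − 41·46
So 46·(-41) ≡ 1 (mod 111), and -41 ≡ 70 (mod 111).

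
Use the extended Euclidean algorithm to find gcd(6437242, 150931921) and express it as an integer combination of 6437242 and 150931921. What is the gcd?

7

Repeated division:
150931921 = 23·6437242 + 2875355
6437242 = 2·2875355 + 686532
2875355 = 4·686532 + 129227
686532 = 5·129227 + 40397
129227 = 3·40397 + 8036
40397 = 5·8036 + 217
8036 = 37·217 + 7
217 = 31·7 + 0
gcd(6437242, 150931921) = 7.
Back-substituting:
7 = 8036 − 37·217
7 = −37·40397 + 186·8036
7 = 186·129227 − 595·40397
7 = −595·686532 + 3161·129227
7 = 3161·2875355 − 13239·686532
7 = −13239·6437242 + 29639·2875355
7 = 29639·150931921 − 694936·6437242
So 7 = (29639)·150931921 + (-694936)·6437242.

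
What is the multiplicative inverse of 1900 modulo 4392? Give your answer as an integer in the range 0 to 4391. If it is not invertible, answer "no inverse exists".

Compute gcd(1900, 4392):
4392 = 2·1900 + 592
1900 = 3·592 + 124
592 = 4·124 + 96
124 = 1·96 + 28
96 = 3·28 + 12
28 = 2·12 + 4
12 = 3·4 + 0
Since gcd = 4 > 1, 1900 is not a unit mod 4392.

no inverse exists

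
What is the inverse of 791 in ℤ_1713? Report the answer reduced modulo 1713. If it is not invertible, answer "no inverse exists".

Run Euclid on (1713, 791):
1713 = 2*791 + 131
791 = 6*131 + 5
131 = 26*5 + 1
5 = 5*1 + 0
The gcd is 1. Working backward:
1 = 131 − 26·5
1 = −26·791 + 157·131
1 = 157·1713 − 340·791
Thus 791·(-340) ≡ 1 (mod 1713); reducing, -340 mod 1713 = 1373.

1373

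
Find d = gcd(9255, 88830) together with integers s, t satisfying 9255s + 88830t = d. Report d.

15

Apply Euclid's algorithm to 88830 and 9255:
88830 = 9*9255 + 5535
9255 = 1*5535 + 3720
5535 = 1*3720 + 1815
3720 = 2*1815 + 90
1815 = 20*90 + 15
90 = 6*15 + 0
gcd(9255, 88830) = 15.
Express as a combination:
15 = 1815 − 20·90
15 = −20·3720 + 41·1815
15 = 41·5535 − 61·3720
15 = −61·9255 + 102·5535
15 = 102·88830 − 979·9255
So 15 = (102)·88830 + (-979)·9255.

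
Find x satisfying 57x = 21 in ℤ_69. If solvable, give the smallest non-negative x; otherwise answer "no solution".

4

First find gcd(57, 69):
69 = 1·57 + 12
57 = 4·12 + 9
12 = 1·9 + 3
9 = 3·3 + 0
gcd = 3 and 3 | 21, so solutions exist. Divide through by 3: 19x ≡ 7 (mod 23).
Now find 19⁻¹ mod 23:
23 = 1·19 + 4
19 = 4·4 + 3
4 = 1·3 + 1
3 = 3·1 + 0
Back-substitute:
1 = 4 − 3
1 = −19 + 5·4
1 = 5·23 − 6·19
So 19·(-6) ≡ 1 (mod 23), i.e. 19⁻¹ ≡ 17.
Then x ≡ 17·7 ≡ 4 (mod 23); the smallest non-negative solution is x = 4.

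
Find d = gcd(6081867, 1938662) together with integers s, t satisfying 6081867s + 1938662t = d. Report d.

Euclidean algorithm:
6081867 = 3·1938662 + 265881
1938662 = 7·265881 + 77495
265881 = 3·77495 + 33396
77495 = 2·33396 + 10703
33396 = 3·10703 + 1287
10703 = 8·1287 + 407
1287 = 3·407 + 66
407 = 6·66 + 11
66 = 6·11 + 0
gcd(6081867, 1938662) = 11.
Express as a combination:
11 = 407 − 6·66
11 = −6·1287 + 19·407
11 = 19·10703 − 158·1287
11 = −158·33396 + 493·10703
11 = 493·77495 − 1144·33396
11 = −1144·265881 + 3925·77495
11 = 3925·1938662 − 28619·265881
11 = −28619·6081867 + 89782·1938662
So 11 = (-28619)·6081867 + (89782)·1938662.

11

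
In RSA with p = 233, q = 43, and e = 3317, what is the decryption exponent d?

5837

φ(n) = (p−1)(q−1) = 232·42 = 9744.
Need d with 3317·d ≡ 1 (mod 9744). Apply the extended Euclidean algorithm:
9744 = 2·3317 + 3110
3317 = 1·3110 + 207
3110 = 15·207 + 5
207 = 41·5 + 2
5 = 2·2 + 1
2 = 2·1 + 0
Back-substitute:
1 = 5 − 2·2
1 = −2·207 + 83·5
1 = 83·3110 − 1247·207
1 = −1247·3317 + 1330·3110
1 = 1330·9744 − 3907·3317
So 3317·(-3907) ≡ 1 (mod 9744), hence d ≡ -3907 ≡ 5837 (mod 9744).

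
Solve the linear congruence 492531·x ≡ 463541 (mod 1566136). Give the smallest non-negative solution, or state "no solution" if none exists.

First find gcd(492531, 1566136):
1566136 = 3·492531 + 88543
492531 = 5·88543 + 49816
88543 = 1·49816 + 38727
49816 = 1·38727 + 11089
38727 = 3·11089 + 5460
11089 = 2·5460 + 169
5460 = 32·169 + 52
169 = 3·52 + 13
52 = 4·13 + 0
gcd = 13 and 13 | 463541, so solutions exist. Divide through by 13: 37887x ≡ 35657 (mod 120472).
Now find 37887⁻¹ mod 120472:
120472 = 3*37887 + 6811
37887 = 5*6811 + 3832
6811 = 1*3832 + 2979
3832 = 1*2979 + 853
2979 = 3*853 + 420
853 = 2*420 + 13
420 = 32*13 + 4
13 = 3*4 + 1
4 = 4*1 + 0
Back-substitute:
1 = 13 − 3·4
1 = −3·420 + 97·13
1 = 97·853 − 197·420
1 = −197·2979 + 688·853
1 = 688·3832 − 885·2979
1 = −885·6811 + 1573·3832
1 = 1573·37887 − 8750·6811
1 = −8750·120472 + 27823·37887
So 37887⁻¹ ≡ 27823 (mod 120472).
Then x ≡ 27823·35657 ≡ 118263 (mod 120472); the smallest non-negative solution is x = 118263.

118263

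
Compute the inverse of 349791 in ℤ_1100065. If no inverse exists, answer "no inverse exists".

319156

Extended Euclidean algorithm:
1100065 = 3*349791 + 50692
349791 = 6*50692 + 45639
50692 = 1*45639 + 5053
45639 = 9*5053 + 162
5053 = 31*162 + 31
162 = 5*31 + 7
31 = 4*7 + 3
7 = 2*3 + 1
3 = 3*1 + 0
gcd = 1, so the inverse exists. Back-substitute:
1 = 7 − 2·3
1 = −2·31 + 9·7
1 = 9·162 − 47·31
1 = −47·5053 + 1466·162
1 = 1466·45639 − 13241·5053
1 = −13241·50692 + 14707·45639
1 = 14707·349791 − 101483·50692
1 = −101483·1100065 + 319156·349791
So 349791·319156 ≡ 1 (mod 1100065).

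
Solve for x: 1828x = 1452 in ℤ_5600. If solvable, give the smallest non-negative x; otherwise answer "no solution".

59

First find gcd(1828, 5600):
5600 = 3*1828 + 116
1828 = 15*116 + 88
116 = 1*88 + 28
88 = 3*28 + 4
28 = 7*4 + 0
gcd = 4 and 4 | 1452, so solutions exist. Divide through by 4: 457x ≡ 363 (mod 1400).
Now find 457⁻¹ mod 1400:
1400 = 3×457 + 29
457 = 15×29 + 22
29 = 1×22 + 7
22 = 3×7 + 1
7 = 7×1 + 0
Back-substitute:
1 = 22 − 3·7
1 = −3·29 + 4·22
1 = 4·457 − 63·29
1 = −63·1400 + 193·457
So 457⁻¹ ≡ 193 (mod 1400).
Then x ≡ 193·363 ≡ 59 (mod 1400); the smallest non-negative solution is x = 59.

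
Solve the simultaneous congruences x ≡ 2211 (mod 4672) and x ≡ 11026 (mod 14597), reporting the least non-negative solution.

Write x = 2211 + 4672·k. Then 4672·k ≡ 11026 − 2211 ≡ 8815 (mod 14597).
Need 4672⁻¹ mod 14597. Extended Euclid on (14597, 4672):
14597 = 3·4672 + 581
4672 = 8·581 + 24
581 = 24·24 + 5
24 = 4·5 + 4
5 = 1·4 + 1
4 = 4·1 + 0
Back-substitute:
1 = 5 − 4
1 = −24 + 5·5
1 = 5·581 − 121·24
1 = −121·4672 + 973·581
1 = 973·14597 − 3040·4672
4672⁻¹ ≡ 11557 (mod 14597), so k ≡ 11557·8815 ≡ 2492 (mod 14597).
x = 2211 + 4672·2492 = 11644835.

11644835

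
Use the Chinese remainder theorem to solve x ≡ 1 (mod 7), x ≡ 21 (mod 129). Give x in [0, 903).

Write x = 1 + 7·k. Then 7·k ≡ 21 − 1 ≡ 20 (mod 129).
Need 7⁻¹ mod 129. Extended Euclid on (129, 7):
129 = 18×7 + 3
7 = 2×3 + 1
3 = 3×1 + 0
Back-substitute:
1 = 7 − 2·3
1 = −2·129 + 37·7
7⁻¹ ≡ 37 (mod 129), so k ≡ 37·20 ≡ 95 (mod 129).
x = 1 + 7·95 = 666.

666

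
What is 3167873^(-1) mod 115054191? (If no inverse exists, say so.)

Extended Euclidean algorithm:
115054191 = 36×3167873 + 1010763
3167873 = 3×1010763 + 135584
1010763 = 7×135584 + 61675
135584 = 2×61675 + 12234
61675 = 5×12234 + 505
12234 = 24×505 + 114
505 = 4×114 + 49
114 = 2×49 + 16
49 = 3×16 + 1
16 = 16×1 + 0
Since gcd(3167873, 115054191) = 1, back-substitute to write 1 as a combination:
1 = 49 − 3·16
1 = −3·114 + 7·49
1 = 7·505 − 31·114
1 = −31·12234 + 751·505
1 = 751·61675 − 3786·12234
1 = −3786·135584 + 8323·61675
1 = 8323·1010763 − 62047·135584
1 = −62047·3167873 + 194464·1010763
1 = 194464·115054191 − 7062751·3167873
Thus 3167873·(-7062751) ≡ 1 (mod 115054191); reducing, -7062751 mod 115054191 = 107991440.

107991440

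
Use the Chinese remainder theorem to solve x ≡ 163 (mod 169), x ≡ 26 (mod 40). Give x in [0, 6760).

Write x = 163 + 169·k. Then 169·k ≡ 26 − 163 ≡ 23 (mod 40).
Need 169⁻¹ mod 40. Extended Euclid on (40, 9):
40 = 4×9 + 4
9 = 2×4 + 1
4 = 4×1 + 0
Back-substitute:
1 = 9 − 2·4
1 = −2·40 + 9·9
169⁻¹ ≡ 9 (mod 40), so k ≡ 9·23 ≡ 7 (mod 40).
x = 163 + 169·7 = 1346.

1346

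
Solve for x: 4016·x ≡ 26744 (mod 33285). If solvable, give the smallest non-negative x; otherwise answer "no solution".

25534

First find gcd(4016, 33285):
33285 = 8×4016 + 1157
4016 = 3×1157 + 545
1157 = 2×545 + 67
545 = 8×67 + 9
67 = 7×9 + 4
9 = 2×4 + 1
4 = 4×1 + 0
gcd = 1, so a unique solution mod 33285 exists.
Back-substitute for the Bézout coefficients:
1 = 9 − 2·4
1 = −2·67 + 15·9
1 = 15·545 − 122·67
1 = −122·1157 + 259·545
1 = 259·4016 − 899·1157
1 = −899·33285 + 7451·4016
So 4016·(7451) ≡ 1 (mod 33285), giving 4016⁻¹ ≡ 7451.
x ≡ 4016⁻¹·26744 ≡ 7451·26744 ≡ 25534 (mod 33285).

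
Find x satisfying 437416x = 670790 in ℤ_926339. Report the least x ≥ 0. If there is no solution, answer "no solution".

First find gcd(437416, 926339):
926339 = 2×437416 + 51507
437416 = 8×51507 + 25360
51507 = 2×25360 + 787
25360 = 32×787 + 176
787 = 4×176 + 83
176 = 2×83 + 10
83 = 8×10 + 3
10 = 3×3 + 1
3 = 3×1 + 0
gcd = 1, so a unique solution mod 926339 exists.
Back-substitute for the Bézout coefficients:
1 = 10 − 3·3
1 = −3·83 + 25·10
1 = 25·176 − 53·83
1 = −53·787 + 237·176
1 = 237·25360 − 7637·787
1 = −7637·51507 + 15511·25360
1 = 15511·437416 − 131725·51507
1 = −131725·926339 + 278961·437416
So 437416·(278961) ≡ 1 (mod 926339), giving 437416⁻¹ ≡ 278961.
x ≡ 437416⁻¹·670790 ≡ 278961·670790 ≡ 65834 (mod 926339).

65834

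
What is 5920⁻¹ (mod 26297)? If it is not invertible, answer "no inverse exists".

25262

Run Euclid on (26297, 5920):
26297 = 4×5920 + 2617
5920 = 2×2617 + 686
2617 = 3×686 + 559
686 = 1×559 + 127
559 = 4×127 + 51
127 = 2×51 + 25
51 = 2×25 + 1
25 = 25×1 + 0
Since gcd(5920, 26297) = 1, back-substitute to write 1 as a combination:
1 = 51 − 2·25
1 = −2·127 + 5·51
1 = 5·559 − 22·127
1 = −22·686 + 27·559
1 = 27·2617 − 103·686
1 = −103·5920 + 233·2617
1 = 233·26297 − 1035·5920
Hence 5920⁻¹ ≡ -1035 ≡ 25262 (mod 26297).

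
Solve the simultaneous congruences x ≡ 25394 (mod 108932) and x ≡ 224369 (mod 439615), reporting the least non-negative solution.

32995528194

Write x = 25394 + 108932·k. Then 108932·k ≡ 224369 − 25394 ≡ 198975 (mod 439615).
Need 108932⁻¹ mod 439615. Extended Euclid on (439615, 108932):
439615 = 4·108932 + 3887
108932 = 28·3887 + 96
3887 = 40·96 + 47
96 = 2·47 + 2
47 = 23·2 + 1
2 = 2·1 + 0
Back-substitute:
1 = 47 − 23·2
1 = −23·96 + 47·47
1 = 47·3887 − 1903·96
1 = −1903·108932 + 53331·3887
1 = 53331·439615 − 215227·108932
108932⁻¹ ≡ 224388 (mod 439615), so k ≡ 224388·198975 ≡ 302900 (mod 439615).
x = 25394 + 108932·302900 = 32995528194.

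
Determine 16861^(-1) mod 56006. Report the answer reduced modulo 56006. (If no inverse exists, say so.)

7663

gcd(56006, 16861) by repeated division:
56006 = 3*16861 + 5423
16861 = 3*5423 + 592
5423 = 9*592 + 95
592 = 6*95 + 22
95 = 4*22 + 7
22 = 3*7 + 1
7 = 7*1 + 0
The gcd is 1. Working backward:
1 = 22 − 3·7
1 = −3·95 + 13·22
1 = 13·592 − 81·95
1 = −81·5423 + 742·592
1 = 742·16861 − 2307·5423
1 = −2307·56006 + 7663·16861
So 16861·7663 ≡ 1 (mod 56006).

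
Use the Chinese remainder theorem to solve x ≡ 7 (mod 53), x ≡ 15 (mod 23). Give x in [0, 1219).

590

Write x = 7 + 53·k. Then 53·k ≡ 15 − 7 ≡ 8 (mod 23).
Need 53⁻¹ mod 23. Extended Euclid on (23, 7):
23 = 3*7 + 2
7 = 3*2 + 1
2 = 2*1 + 0
Back-substitute:
1 = 7 − 3·2
1 = −3·23 + 10·7
53⁻¹ ≡ 10 (mod 23), so k ≡ 10·8 ≡ 11 (mod 23).
x = 7 + 53·11 = 590.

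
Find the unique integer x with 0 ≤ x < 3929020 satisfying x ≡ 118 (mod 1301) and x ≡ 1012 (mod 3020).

1761672

Write x = 118 + 1301·k. Then 1301·k ≡ 1012 − 118 ≡ 894 (mod 3020).
Need 1301⁻¹ mod 3020. Extended Euclid on (3020, 1301):
3020 = 2*1301 + 418
1301 = 3*418 + 47
418 = 8*47 + 42
47 = 1*42 + 5
42 = 8*5 + 2
5 = 2*2 + 1
2 = 2*1 + 0
Back-substitute:
1 = 5 − 2·2
1 = −2·42 + 17·5
1 = 17·47 − 19·42
1 = −19·418 + 169·47
1 = 169·1301 − 526·418
1 = −526·3020 + 1221·1301
1301⁻¹ ≡ 1221 (mod 3020), so k ≡ 1221·894 ≡ 1354 (mod 3020).
x = 118 + 1301·1354 = 1761672.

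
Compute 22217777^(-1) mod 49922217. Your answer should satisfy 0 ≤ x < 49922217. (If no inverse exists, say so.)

15770357

Run Euclid on (49922217, 22217777):
49922217 = 2×22217777 + 5486663
22217777 = 4×5486663 + 271125
5486663 = 20×271125 + 64163
271125 = 4×64163 + 14473
64163 = 4×14473 + 6271
14473 = 2×6271 + 1931
6271 = 3×1931 + 478
1931 = 4×478 + 19
478 = 25×19 + 3
19 = 6×3 + 1
3 = 3×1 + 0
Since gcd(22217777, 49922217) = 1, back-substitute to write 1 as a combination:
1 = 19 − 6·3
1 = −6·478 + 151·19
1 = 151·1931 − 610·478
1 = −610·6271 + 1981·1931
1 = 1981·14473 − 4572·6271
1 = −4572·64163 + 20269·14473
1 = 20269·271125 − 85648·64163
1 = −85648·5486663 + 1733229·271125
1 = 1733229·22217777 − 7018564·5486663
1 = −7018564·49922217 + 15770357·22217777
So 22217777·15770357 ≡ 1 (mod 49922217).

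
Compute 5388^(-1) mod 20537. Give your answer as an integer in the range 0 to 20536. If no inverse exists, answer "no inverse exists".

gcd(20537, 5388) by repeated division:
20537 = 3*5388 + 4373
5388 = 1*4373 + 1015
4373 = 4*1015 + 313
1015 = 3*313 + 76
313 = 4*76 + 9
76 = 8*9 + 4
9 = 2*4 + 1
4 = 4*1 + 0
gcd = 1, so the inverse exists. Back-substitute:
1 = 9 − 2·4
1 = −2·76 + 17·9
1 = 17·313 − 70·76
1 = −70·1015 + 227·313
1 = 227·4373 − 978·1015
1 = −978·5388 + 1205·4373
1 = 1205·20537 − 4593·5388
Thus 5388·(-4593) ≡ 1 (mod 20537); reducing, -4593 mod 20537 = 15944.

15944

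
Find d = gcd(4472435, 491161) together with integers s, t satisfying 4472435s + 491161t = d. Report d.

11

Apply Euclid's algorithm to 4472435 and 491161:
4472435 = 9*491161 + 51986
491161 = 9*51986 + 23287
51986 = 2*23287 + 5412
23287 = 4*5412 + 1639
5412 = 3*1639 + 495
1639 = 3*495 + 154
495 = 3*154 + 33
154 = 4*33 + 22
33 = 1*22 + 11
22 = 2*11 + 0
gcd(4472435, 491161) = 11.
Express as a combination:
11 = 33 − 22
11 = −154 + 5·33
11 = 5·495 − 16·154
11 = −16·1639 + 53·495
11 = 53·5412 − 175·1639
11 = −175·23287 + 753·5412
11 = 753·51986 − 1681·23287
11 = −1681·491161 + 15882·51986
11 = 15882·4472435 − 144619·491161
So 11 = (15882)·4472435 + (-144619)·491161.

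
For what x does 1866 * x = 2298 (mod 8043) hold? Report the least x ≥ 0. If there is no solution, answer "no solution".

First find gcd(1866, 8043):
8043 = 4*1866 + 579
1866 = 3*579 + 129
579 = 4*129 + 63
129 = 2*63 + 3
63 = 21*3 + 0
gcd = 3 and 3 | 2298, so solutions exist. Divide through by 3: 622x ≡ 766 (mod 2681).
Now find 622⁻¹ mod 2681:
2681 = 4*622 + 193
622 = 3*193 + 43
193 = 4*43 + 21
43 = 2*21 + 1
21 = 21*1 + 0
Back-substitute:
1 = 43 − 2·21
1 = −2·193 + 9·43
1 = 9·622 − 29·193
1 = −29·2681 + 125·622
So 622⁻¹ ≡ 125 (mod 2681).
Then x ≡ 125·766 ≡ 1915 (mod 2681); the smallest non-negative solution is x = 1915.

1915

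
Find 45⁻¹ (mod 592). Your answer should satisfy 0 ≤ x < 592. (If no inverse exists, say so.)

421

Extended Euclidean algorithm:
592 = 13·45 + 7
45 = 6·7 + 3
7 = 2·3 + 1
3 = 3·1 + 0
Since gcd(45, 592) = 1, back-substitute to write 1 as a combination:
1 = 7 − 2·3
1 = −2·45 + 13·7
1 = 13·592 − 171·45
Thus 45·(-171) ≡ 1 (mod 592); reducing, -171 mod 592 = 421.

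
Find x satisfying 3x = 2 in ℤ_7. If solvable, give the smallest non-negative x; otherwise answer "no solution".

First find gcd(3, 7):
7 = 2*3 + 1
3 = 3*1 + 0
gcd = 1, so a unique solution mod 7 exists.
Back-substitute for the Bézout coefficients:
1 = 7 − 2·3
So 3·(-2) ≡ 1 (mod 7), giving 3⁻¹ ≡ 5.
x ≡ 3⁻¹·2 ≡ 5·2 ≡ 3 (mod 7).

3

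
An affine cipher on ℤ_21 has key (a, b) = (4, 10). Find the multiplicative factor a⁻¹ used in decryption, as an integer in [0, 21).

Run Euclid on (21, 4):
21 = 5·4 + 1
4 = 4·1 + 0
The gcd is 1. Working backward:
1 = 21 − 5·4
Hence 4⁻¹ ≡ -5 ≡ 16 (mod 21).

16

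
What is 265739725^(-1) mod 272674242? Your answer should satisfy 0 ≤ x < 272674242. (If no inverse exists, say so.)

Run Euclid on (272674242, 265739725):
272674242 = 1·265739725 + 6934517
265739725 = 38·6934517 + 2228079
6934517 = 3·2228079 + 250280
2228079 = 8·250280 + 225839
250280 = 1·225839 + 24441
225839 = 9·24441 + 5870
24441 = 4·5870 + 961
5870 = 6·961 + 104
961 = 9·104 + 25
104 = 4·25 + 4
25 = 6·4 + 1
4 = 4·1 + 0
The gcd is 1. Working backward:
1 = 25 − 6·4
1 = −6·104 + 25·25
1 = 25·961 − 231·104
1 = −231·5870 + 1411·961
1 = 1411·24441 − 5875·5870
1 = −5875·225839 + 54286·24441
1 = 54286·250280 − 60161·225839
1 = −60161·2228079 + 535574·250280
1 = 535574·6934517 − 1666883·2228079
1 = −1666883·265739725 + 63877128·6934517
1 = 63877128·272674242 − 65544011·265739725
So 265739725·(-65544011) ≡ 1 (mod 272674242), and -65544011 ≡ 207130231 (mod 272674242).

207130231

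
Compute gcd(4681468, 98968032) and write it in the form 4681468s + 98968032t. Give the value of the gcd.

4

Apply Euclid's algorithm to 98968032 and 4681468:
98968032 = 21·4681468 + 657204
4681468 = 7·657204 + 81040
657204 = 8·81040 + 8884
81040 = 9·8884 + 1084
8884 = 8·1084 + 212
1084 = 5·212 + 24
212 = 8·24 + 20
24 = 1·20 + 4
20 = 5·4 + 0
gcd(4681468, 98968032) = 4.
Working backward:
4 = 24 − 20
4 = −212 + 9·24
4 = 9·1084 − 46·212
4 = −46·8884 + 377·1084
4 = 377·81040 − 3439·8884
4 = −3439·657204 + 27889·81040
4 = 27889·4681468 − 198662·657204
4 = −198662·98968032 + 4199791·4681468
So 4 = (-198662)·98968032 + (4199791)·4681468.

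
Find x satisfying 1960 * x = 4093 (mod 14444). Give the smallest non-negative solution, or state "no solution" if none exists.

gcd(1960, 14444):
14444 = 7*1960 + 724
1960 = 2*724 + 512
724 = 1*512 + 212
512 = 2*212 + 88
212 = 2*88 + 36
88 = 2*36 + 16
36 = 2*16 + 4
16 = 4*4 + 0
gcd = 4, but 4 ∤ 4093, so the congruence has no solution.

no solution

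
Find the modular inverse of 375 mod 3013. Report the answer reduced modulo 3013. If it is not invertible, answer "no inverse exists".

1390

Extended Euclidean algorithm:
3013 = 8×375 + 13
375 = 28×13 + 11
13 = 1×11 + 2
11 = 5×2 + 1
2 = 2×1 + 0
Since gcd(375, 3013) = 1, back-substitute to write 1 as a combination:
1 = 11 − 5·2
1 = −5·13 + 6·11
1 = 6·375 − 173·13
1 = −173·3013 + 1390·375
So 375·1390 ≡ 1 (mod 3013).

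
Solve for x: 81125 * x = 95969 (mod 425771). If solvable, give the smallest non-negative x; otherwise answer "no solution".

405099

First find gcd(81125, 425771):
425771 = 5×81125 + 20146
81125 = 4×20146 + 541
20146 = 37×541 + 129
541 = 4×129 + 25
129 = 5×25 + 4
25 = 6×4 + 1
4 = 4×1 + 0
gcd = 1, so a unique solution mod 425771 exists.
Back-substitute for the Bézout coefficients:
1 = 25 − 6·4
1 = −6·129 + 31·25
1 = 31·541 − 130·129
1 = −130·20146 + 4841·541
1 = 4841·81125 − 19494·20146
1 = −19494·425771 + 102311·81125
So 81125·(102311) ≡ 1 (mod 425771), giving 81125⁻¹ ≡ 102311.
x ≡ 81125⁻¹·95969 ≡ 102311·95969 ≡ 405099 (mod 425771).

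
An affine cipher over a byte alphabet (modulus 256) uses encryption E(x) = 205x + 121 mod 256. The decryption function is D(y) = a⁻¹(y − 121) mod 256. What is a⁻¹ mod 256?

Apply the Euclidean algorithm to 256 and 205:
256 = 1×205 + 51
205 = 4×51 + 1
51 = 51×1 + 0
gcd = 1, so the inverse exists. Back-substitute:
1 = 205 − 4·51
1 = −4·256 + 5·205
So 205·5 ≡ 1 (mod 256).

5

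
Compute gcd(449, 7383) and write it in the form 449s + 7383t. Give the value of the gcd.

1

Repeated division:
7383 = 16×449 + 199
449 = 2×199 + 51
199 = 3×51 + 46
51 = 1×46 + 5
46 = 9×5 + 1
5 = 5×1 + 0
gcd(449, 7383) = 1.
Working backward:
1 = 46 − 9·5
1 = −9·51 + 10·46
1 = 10·199 − 39·51
1 = −39·449 + 88·199
1 = 88·7383 − 1447·449
So 1 = (88)·7383 + (-1447)·449.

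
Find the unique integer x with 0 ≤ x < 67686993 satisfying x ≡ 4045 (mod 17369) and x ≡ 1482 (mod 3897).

27950766

Write x = 4045 + 17369·k. Then 17369·k ≡ 1482 − 4045 ≡ 1334 (mod 3897).
Need 17369⁻¹ mod 3897. Extended Euclid on (3897, 1781):
3897 = 2*1781 + 335
1781 = 5*335 + 106
335 = 3*106 + 17
106 = 6*17 + 4
17 = 4*4 + 1
4 = 4*1 + 0
Back-substitute:
1 = 17 − 4·4
1 = −4·106 + 25·17
1 = 25·335 − 79·106
1 = −79·1781 + 420·335
1 = 420·3897 − 919·1781
17369⁻¹ ≡ 2978 (mod 3897), so k ≡ 2978·1334 ≡ 1609 (mod 3897).
x = 4045 + 17369·1609 = 27950766.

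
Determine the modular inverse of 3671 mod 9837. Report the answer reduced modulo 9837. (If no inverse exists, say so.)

Apply the Euclidean algorithm to 9837 and 3671:
9837 = 2·3671 + 2495
3671 = 1·2495 + 1176
2495 = 2·1176 + 143
1176 = 8·143 + 32
143 = 4·32 + 15
32 = 2·15 + 2
15 = 7·2 + 1
2 = 2·1 + 0
Since gcd(3671, 9837) = 1, back-substitute to write 1 as a combination:
1 = 15 − 7·2
1 = −7·32 + 15·15
1 = 15·143 − 67·32
1 = −67·1176 + 551·143
1 = 551·2495 − 1169·1176
1 = −1169·3671 + 1720·2495
1 = 1720·9837 − 4609·3671
Hence 3671⁻¹ ≡ -4609 ≡ 5228 (mod 9837).

5228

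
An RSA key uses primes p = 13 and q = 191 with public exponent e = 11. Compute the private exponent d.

1451

φ(n) = (p−1)(q−1) = 12·190 = 2280.
Need d with 11·d ≡ 1 (mod 2280). Apply the extended Euclidean algorithm:
2280 = 207*11 + 3
11 = 3*3 + 2
3 = 1*2 + 1
2 = 2*1 + 0
Back-substitute:
1 = 3 − 2
1 = −11 + 4·3
1 = 4·2280 − 829·11
So 11·(-829) ≡ 1 (mod 2280), hence d ≡ -829 ≡ 1451 (mod 2280).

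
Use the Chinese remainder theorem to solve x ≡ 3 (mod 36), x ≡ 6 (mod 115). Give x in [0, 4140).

1731

Write x = 3 + 36·k. Then 36·k ≡ 6 − 3 ≡ 3 (mod 115).
Need 36⁻¹ mod 115. Extended Euclid on (115, 36):
115 = 3·36 + 7
36 = 5·7 + 1
7 = 7·1 + 0
Back-substitute:
1 = 36 − 5·7
1 = −5·115 + 16·36
36⁻¹ ≡ 16 (mod 115), so k ≡ 16·3 ≡ 48 (mod 115).
x = 3 + 36·48 = 1731.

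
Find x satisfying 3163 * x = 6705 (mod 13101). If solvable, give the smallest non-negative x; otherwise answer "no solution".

6447

First find gcd(3163, 13101):
13101 = 4*3163 + 449
3163 = 7*449 + 20
449 = 22*20 + 9
20 = 2*9 + 2
9 = 4*2 + 1
2 = 2*1 + 0
gcd = 1, so a unique solution mod 13101 exists.
Back-substitute for the Bézout coefficients:
1 = 9 − 4·2
1 = −4·20 + 9·9
1 = 9·449 − 202·20
1 = −202·3163 + 1423·449
1 = 1423·13101 − 5894·3163
So 3163·(-5894) ≡ 1 (mod 13101), giving 3163⁻¹ ≡ 7207.
x ≡ 3163⁻¹·6705 ≡ 7207·6705 ≡ 6447 (mod 13101).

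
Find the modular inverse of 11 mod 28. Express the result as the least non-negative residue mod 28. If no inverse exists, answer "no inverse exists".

Apply the Euclidean algorithm to 28 and 11:
28 = 2·11 + 6
11 = 1·6 + 5
6 = 1·5 + 1
5 = 5·1 + 0
The gcd is 1. Working backward:
1 = 6 − 5
1 = −11 + 2·6
1 = 2·28 − 5·11
Thus 11·(-5) ≡ 1 (mod 28); reducing, -5 mod 28 = 23.

23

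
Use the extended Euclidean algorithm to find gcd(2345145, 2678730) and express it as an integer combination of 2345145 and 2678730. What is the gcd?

Euclidean algorithm:
2678730 = 1·2345145 + 333585
2345145 = 7·333585 + 10050
333585 = 33·10050 + 1935
10050 = 5·1935 + 375
1935 = 5·375 + 60
375 = 6·60 + 15
60 = 4·15 + 0
gcd(2345145, 2678730) = 15.
Back-substituting:
15 = 375 − 6·60
15 = −6·1935 + 31·375
15 = 31·10050 − 161·1935
15 = −161·333585 + 5344·10050
15 = 5344·2345145 − 37569·333585
15 = −37569·2678730 + 42913·2345145
So 15 = (-37569)·2678730 + (42913)·2345145.

15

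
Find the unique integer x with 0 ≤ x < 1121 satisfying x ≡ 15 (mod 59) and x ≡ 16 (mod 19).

Write x = 15 + 59·k. Then 59·k ≡ 16 − 15 ≡ 1 (mod 19).
Need 59⁻¹ mod 19. Extended Euclid on (19, 2):
19 = 9*2 + 1
2 = 2*1 + 0
Back-substitute:
1 = 19 − 9·2
59⁻¹ ≡ 10 (mod 19), so k ≡ 10·1 ≡ 10 (mod 19).
x = 15 + 59·10 = 605.

605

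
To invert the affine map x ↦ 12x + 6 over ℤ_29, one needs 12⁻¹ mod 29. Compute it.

17

Extended Euclidean algorithm:
29 = 2×12 + 5
12 = 2×5 + 2
5 = 2×2 + 1
2 = 2×1 + 0
The gcd is 1. Working backward:
1 = 5 − 2·2
1 = −2·12 + 5·5
1 = 5·29 − 12·12
So 12·(-12) ≡ 1 (mod 29), and -12 ≡ 17 (mod 29).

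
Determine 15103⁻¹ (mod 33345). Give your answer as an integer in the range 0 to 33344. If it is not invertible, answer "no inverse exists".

2422

Extended Euclidean algorithm:
33345 = 2·15103 + 3139
15103 = 4·3139 + 2547
3139 = 1·2547 + 592
2547 = 4·592 + 179
592 = 3·179 + 55
179 = 3·55 + 14
55 = 3·14 + 13
14 = 1·13 + 1
13 = 13·1 + 0
Since gcd(15103, 33345) = 1, back-substitute to write 1 as a combination:
1 = 14 − 13
1 = −55 + 4·14
1 = 4·179 − 13·55
1 = −13·592 + 43·179
1 = 43·2547 − 185·592
1 = −185·3139 + 228·2547
1 = 228·15103 − 1097·3139
1 = −1097·33345 + 2422·15103
So 15103·2422 ≡ 1 (mod 33345).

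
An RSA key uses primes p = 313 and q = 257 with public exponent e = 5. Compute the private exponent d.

φ(n) = (p−1)(q−1) = 312·256 = 79872.
Need d with 5·d ≡ 1 (mod 79872). Apply the extended Euclidean algorithm:
79872 = 15974*5 + 2
5 = 2*2 + 1
2 = 2*1 + 0
Back-substitute:
1 = 5 − 2·2
1 = −2·79872 + 31949·5
So 5·31949 ≡ 1 (mod 79872), hence d = 31949.

31949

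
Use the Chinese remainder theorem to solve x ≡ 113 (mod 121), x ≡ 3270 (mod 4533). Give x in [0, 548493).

501900

Write x = 113 + 121·k. Then 121·k ≡ 3270 − 113 ≡ 3157 (mod 4533).
Need 121⁻¹ mod 4533. Extended Euclid on (4533, 121):
4533 = 37*121 + 56
121 = 2*56 + 9
56 = 6*9 + 2
9 = 4*2 + 1
2 = 2*1 + 0
Back-substitute:
1 = 9 − 4·2
1 = −4·56 + 25·9
1 = 25·121 − 54·56
1 = −54·4533 + 2023·121
121⁻¹ ≡ 2023 (mod 4533), so k ≡ 2023·3157 ≡ 4147 (mod 4533).
x = 113 + 121·4147 = 501900.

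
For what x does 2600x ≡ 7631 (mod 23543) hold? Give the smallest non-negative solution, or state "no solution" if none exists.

First find gcd(2600, 23543):
23543 = 9*2600 + 143
2600 = 18*143 + 26
143 = 5*26 + 13
26 = 2*13 + 0
gcd = 13 and 13 | 7631, so solutions exist. Divide through by 13: 200x ≡ 587 (mod 1811).
Now find 200⁻¹ mod 1811:
1811 = 9×200 + 11
200 = 18×11 + 2
11 = 5×2 + 1
2 = 2×1 + 0
Back-substitute:
1 = 11 − 5·2
1 = −5·200 + 91·11
1 = 91·1811 − 824·200
So 200·(-824) ≡ 1 (mod 1811), i.e. 200⁻¹ ≡ 987.
Then x ≡ 987·587 ≡ 1660 (mod 1811); the smallest non-negative solution is x = 1660.

1660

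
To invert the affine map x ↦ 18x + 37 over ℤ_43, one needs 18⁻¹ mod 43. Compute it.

Apply the Euclidean algorithm to 43 and 18:
43 = 2·18 + 7
18 = 2·7 + 4
7 = 1·4 + 3
4 = 1·3 + 1
3 = 3·1 + 0
gcd = 1, so the inverse exists. Back-substitute:
1 = 4 − 3
1 = −7 + 2·4
1 = 2·18 − 5·7
1 = −5·43 + 12·18
So 18·12 ≡ 1 (mod 43).

12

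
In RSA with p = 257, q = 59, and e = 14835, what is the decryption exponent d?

7995

φ(n) = (p−1)(q−1) = 256·58 = 14848.
Need d with 14835·d ≡ 1 (mod 14848). Apply the extended Euclidean algorithm:
14848 = 1·14835 + 13
14835 = 1141·13 + 2
13 = 6·2 + 1
2 = 2·1 + 0
Back-substitute:
1 = 13 − 6·2
1 = −6·14835 + 6847·13
1 = 6847·14848 − 6853·14835
So 14835·(-6853) ≡ 1 (mod 14848), hence d ≡ -6853 ≡ 7995 (mod 14848).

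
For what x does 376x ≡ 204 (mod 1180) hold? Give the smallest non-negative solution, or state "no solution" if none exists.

First find gcd(376, 1180):
1180 = 3×376 + 52
376 = 7×52 + 12
52 = 4×12 + 4
12 = 3×4 + 0
gcd = 4 and 4 | 204, so solutions exist. Divide through by 4: 94x ≡ 51 (mod 295).
Now find 94⁻¹ mod 295:
295 = 3·94 + 13
94 = 7·13 + 3
13 = 4·3 + 1
3 = 3·1 + 0
Back-substitute:
1 = 13 − 4·3
1 = −4·94 + 29·13
1 = 29·295 − 91·94
So 94·(-91) ≡ 1 (mod 295), i.e. 94⁻¹ ≡ 204.
Then x ≡ 204·51 ≡ 79 (mod 295); the smallest non-negative solution is x = 79.

79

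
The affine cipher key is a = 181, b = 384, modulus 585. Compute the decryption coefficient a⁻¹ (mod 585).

gcd(585, 181) by repeated division:
585 = 3·181 + 42
181 = 4·42 + 13
42 = 3·13 + 3
13 = 4·3 + 1
3 = 3·1 + 0
Since gcd(181, 585) = 1, back-substitute to write 1 as a combination:
1 = 13 − 4·3
1 = −4·42 + 13·13
1 = 13·181 − 56·42
1 = −56·585 + 181·181
So 181·181 ≡ 1 (mod 585).

181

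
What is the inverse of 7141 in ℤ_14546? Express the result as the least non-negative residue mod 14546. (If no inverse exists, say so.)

3361

Run Euclid on (14546, 7141):
14546 = 2×7141 + 264
7141 = 27×264 + 13
264 = 20×13 + 4
13 = 3×4 + 1
4 = 4×1 + 0
Since gcd(7141, 14546) = 1, back-substitute to write 1 as a combination:
1 = 13 − 3·4
1 = −3·264 + 61·13
1 = 61·7141 − 1650·264
1 = −1650·14546 + 3361·7141
So 7141·3361 ≡ 1 (mod 14546).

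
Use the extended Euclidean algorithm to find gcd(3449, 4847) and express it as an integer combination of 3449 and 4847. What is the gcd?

Repeated division:
4847 = 1*3449 + 1398
3449 = 2*1398 + 653
1398 = 2*653 + 92
653 = 7*92 + 9
92 = 10*9 + 2
9 = 4*2 + 1
2 = 2*1 + 0
gcd(3449, 4847) = 1.
Back-substituting:
1 = 9 − 4·2
1 = −4·92 + 41·9
1 = 41·653 − 291·92
1 = −291·1398 + 623·653
1 = 623·3449 − 1537·1398
1 = −1537·4847 + 2160·3449
So 1 = (-1537)·4847 + (2160)·3449.

1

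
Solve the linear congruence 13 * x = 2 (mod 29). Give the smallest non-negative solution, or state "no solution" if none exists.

18

First find gcd(13, 29):
29 = 2·13 + 3
13 = 4·3 + 1
3 = 3·1 + 0
gcd = 1, so a unique solution mod 29 exists.
Back-substitute for the Bézout coefficients:
1 = 13 − 4·3
1 = −4·29 + 9·13
So 13·(9) ≡ 1 (mod 29), giving 13⁻¹ ≡ 9.
x ≡ 13⁻¹·2 ≡ 9·2 ≡ 18 (mod 29).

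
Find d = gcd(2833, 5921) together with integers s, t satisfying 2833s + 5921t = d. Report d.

1

Apply Euclid's algorithm to 5921 and 2833:
5921 = 2×2833 + 255
2833 = 11×255 + 28
255 = 9×28 + 3
28 = 9×3 + 1
3 = 3×1 + 0
gcd(2833, 5921) = 1.
Express as a combination:
1 = 28 − 9·3
1 = −9·255 + 82·28
1 = 82·2833 − 911·255
1 = −911·5921 + 1904·2833
So 1 = (-911)·5921 + (1904)·2833.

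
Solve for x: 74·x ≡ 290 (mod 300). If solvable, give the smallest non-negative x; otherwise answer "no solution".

First find gcd(74, 300):
300 = 4×74 + 4
74 = 18×4 + 2
4 = 2×2 + 0
gcd = 2 and 2 | 290, so solutions exist. Divide through by 2: 37x ≡ 145 (mod 150).
Now find 37⁻¹ mod 150:
150 = 4*37 + 2
37 = 18*2 + 1
2 = 2*1 + 0
Back-substitute:
1 = 37 − 18·2
1 = −18·150 + 73·37
So 37⁻¹ ≡ 73 (mod 150).
Then x ≡ 73·145 ≡ 85 (mod 150); the smallest non-negative solution is x = 85.

85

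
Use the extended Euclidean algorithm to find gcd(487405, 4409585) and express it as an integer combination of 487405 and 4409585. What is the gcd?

Apply Euclid's algorithm to 4409585 and 487405:
4409585 = 9*487405 + 22940
487405 = 21*22940 + 5665
22940 = 4*5665 + 280
5665 = 20*280 + 65
280 = 4*65 + 20
65 = 3*20 + 5
20 = 4*5 + 0
gcd(487405, 4409585) = 5.
Back-substituting:
5 = 65 − 3·20
5 = −3·280 + 13·65
5 = 13·5665 − 263·280
5 = −263·22940 + 1065·5665
5 = 1065·487405 − 22628·22940
5 = −22628·4409585 + 204717·487405
So 5 = (-22628)·4409585 + (204717)·487405.

5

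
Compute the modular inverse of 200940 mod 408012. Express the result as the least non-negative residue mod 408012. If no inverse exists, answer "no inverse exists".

no inverse exists

Euclidean algorithm on 408012, 200940:
408012 = 2*200940 + 6132
200940 = 32*6132 + 4716
6132 = 1*4716 + 1416
4716 = 3*1416 + 468
1416 = 3*468 + 12
468 = 39*12 + 0
gcd(200940, 408012) = 12 ≠ 1, so 200940 has no multiplicative inverse modulo 408012.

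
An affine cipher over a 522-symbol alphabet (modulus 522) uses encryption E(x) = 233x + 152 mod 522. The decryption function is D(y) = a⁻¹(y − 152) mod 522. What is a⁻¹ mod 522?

233

Extended Euclidean algorithm:
522 = 2×233 + 56
233 = 4×56 + 9
56 = 6×9 + 2
9 = 4×2 + 1
2 = 2×1 + 0
Since gcd(233, 522) = 1, back-substitute to write 1 as a combination:
1 = 9 − 4·2
1 = −4·56 + 25·9
1 = 25·233 − 104·56
1 = −104·522 + 233·233
So 233·233 ≡ 1 (mod 522).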